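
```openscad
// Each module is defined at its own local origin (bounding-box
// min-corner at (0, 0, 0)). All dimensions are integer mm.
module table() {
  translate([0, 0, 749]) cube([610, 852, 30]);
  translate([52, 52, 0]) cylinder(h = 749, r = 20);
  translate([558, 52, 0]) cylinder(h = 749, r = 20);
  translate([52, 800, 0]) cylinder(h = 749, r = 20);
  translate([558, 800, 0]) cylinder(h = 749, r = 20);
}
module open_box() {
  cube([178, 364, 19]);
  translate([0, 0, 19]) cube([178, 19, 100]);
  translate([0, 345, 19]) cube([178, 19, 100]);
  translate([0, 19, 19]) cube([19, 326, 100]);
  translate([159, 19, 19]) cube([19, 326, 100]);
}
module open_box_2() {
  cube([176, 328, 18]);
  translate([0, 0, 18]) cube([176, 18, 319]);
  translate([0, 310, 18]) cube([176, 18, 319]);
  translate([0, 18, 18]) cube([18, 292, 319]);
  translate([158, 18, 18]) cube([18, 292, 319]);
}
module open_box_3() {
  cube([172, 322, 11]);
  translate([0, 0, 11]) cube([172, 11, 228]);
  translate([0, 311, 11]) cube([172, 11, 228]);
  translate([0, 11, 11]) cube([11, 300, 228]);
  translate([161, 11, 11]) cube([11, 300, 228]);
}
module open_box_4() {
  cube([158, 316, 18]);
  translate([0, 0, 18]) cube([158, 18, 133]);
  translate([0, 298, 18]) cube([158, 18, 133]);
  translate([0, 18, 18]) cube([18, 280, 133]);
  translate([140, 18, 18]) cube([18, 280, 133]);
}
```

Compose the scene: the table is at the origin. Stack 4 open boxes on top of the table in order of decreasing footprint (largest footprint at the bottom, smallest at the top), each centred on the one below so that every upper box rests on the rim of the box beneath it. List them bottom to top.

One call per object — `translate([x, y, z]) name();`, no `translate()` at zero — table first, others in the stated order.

table();
translate([216, 244, 779]) open_box();
translate([217, 262, 898]) open_box_2();
translate([219, 265, 1235]) open_box_3();
translate([226, 268, 1474]) open_box_4();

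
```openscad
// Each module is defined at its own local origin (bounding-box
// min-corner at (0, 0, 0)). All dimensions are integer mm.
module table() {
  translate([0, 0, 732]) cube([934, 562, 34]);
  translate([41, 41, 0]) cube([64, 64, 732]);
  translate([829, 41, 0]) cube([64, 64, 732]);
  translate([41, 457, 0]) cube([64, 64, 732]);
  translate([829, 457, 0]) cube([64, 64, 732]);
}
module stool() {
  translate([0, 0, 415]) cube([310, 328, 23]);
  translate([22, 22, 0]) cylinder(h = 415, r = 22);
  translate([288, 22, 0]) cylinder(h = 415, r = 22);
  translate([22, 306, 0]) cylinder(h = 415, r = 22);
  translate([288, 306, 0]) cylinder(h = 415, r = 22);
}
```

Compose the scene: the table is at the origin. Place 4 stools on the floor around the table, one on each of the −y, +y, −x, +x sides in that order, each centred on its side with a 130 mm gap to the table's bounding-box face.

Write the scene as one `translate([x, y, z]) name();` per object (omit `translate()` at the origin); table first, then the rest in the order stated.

table();
translate([312, -458, 0]) stool();
translate([312, 692, 0]) stool();
translate([-440, 117, 0]) stool();
translate([1064, 117, 0]) stool();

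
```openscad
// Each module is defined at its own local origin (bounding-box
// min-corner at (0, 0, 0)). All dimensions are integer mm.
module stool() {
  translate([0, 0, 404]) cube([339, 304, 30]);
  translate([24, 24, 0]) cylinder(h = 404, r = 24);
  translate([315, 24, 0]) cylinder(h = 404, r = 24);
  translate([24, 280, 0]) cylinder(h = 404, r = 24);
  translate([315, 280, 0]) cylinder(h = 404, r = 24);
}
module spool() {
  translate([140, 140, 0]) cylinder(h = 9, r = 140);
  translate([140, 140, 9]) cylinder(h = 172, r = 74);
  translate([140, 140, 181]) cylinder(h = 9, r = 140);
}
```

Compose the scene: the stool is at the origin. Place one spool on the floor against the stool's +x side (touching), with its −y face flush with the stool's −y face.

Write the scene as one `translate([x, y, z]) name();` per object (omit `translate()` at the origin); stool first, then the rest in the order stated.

stool();
translate([339, 0, 0]) spool();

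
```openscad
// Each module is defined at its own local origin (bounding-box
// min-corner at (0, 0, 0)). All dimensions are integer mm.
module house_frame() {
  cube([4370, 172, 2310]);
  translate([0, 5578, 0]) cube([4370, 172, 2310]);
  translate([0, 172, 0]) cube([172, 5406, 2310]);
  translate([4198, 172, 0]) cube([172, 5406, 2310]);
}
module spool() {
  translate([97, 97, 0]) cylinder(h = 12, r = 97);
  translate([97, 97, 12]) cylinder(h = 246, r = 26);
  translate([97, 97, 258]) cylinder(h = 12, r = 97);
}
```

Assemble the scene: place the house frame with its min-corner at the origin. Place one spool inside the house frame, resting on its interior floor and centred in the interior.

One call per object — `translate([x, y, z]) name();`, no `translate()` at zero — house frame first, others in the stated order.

house_frame();
translate([2088, 2778, 0]) spool();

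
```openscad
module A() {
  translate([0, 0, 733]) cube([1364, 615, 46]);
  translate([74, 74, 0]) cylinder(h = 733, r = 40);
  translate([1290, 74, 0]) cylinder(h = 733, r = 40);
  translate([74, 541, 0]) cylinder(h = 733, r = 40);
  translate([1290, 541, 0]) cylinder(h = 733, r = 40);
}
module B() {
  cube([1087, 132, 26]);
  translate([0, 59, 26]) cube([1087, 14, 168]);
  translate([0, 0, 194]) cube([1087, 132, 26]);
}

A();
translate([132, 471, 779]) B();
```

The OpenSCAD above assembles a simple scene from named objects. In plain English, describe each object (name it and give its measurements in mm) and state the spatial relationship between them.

A is a rectangular dining table. The top is 1364×615×46 mm with its upper surface at z = 779 mm. It stands on four round legs of 80 mm diameter, each leg's bounding box inset 34 mm from the nearest pair of top edges, running from the floor to the underside of the top.

B is an I-beam lying along x, 1087 mm long. Overall section height 220 mm. Two flanges 132 mm wide (y) and 26 mm thick, one on the floor and one at the top; a web 14 mm thick runs between them, centred on the flange width.

The I-beam is on top of the table.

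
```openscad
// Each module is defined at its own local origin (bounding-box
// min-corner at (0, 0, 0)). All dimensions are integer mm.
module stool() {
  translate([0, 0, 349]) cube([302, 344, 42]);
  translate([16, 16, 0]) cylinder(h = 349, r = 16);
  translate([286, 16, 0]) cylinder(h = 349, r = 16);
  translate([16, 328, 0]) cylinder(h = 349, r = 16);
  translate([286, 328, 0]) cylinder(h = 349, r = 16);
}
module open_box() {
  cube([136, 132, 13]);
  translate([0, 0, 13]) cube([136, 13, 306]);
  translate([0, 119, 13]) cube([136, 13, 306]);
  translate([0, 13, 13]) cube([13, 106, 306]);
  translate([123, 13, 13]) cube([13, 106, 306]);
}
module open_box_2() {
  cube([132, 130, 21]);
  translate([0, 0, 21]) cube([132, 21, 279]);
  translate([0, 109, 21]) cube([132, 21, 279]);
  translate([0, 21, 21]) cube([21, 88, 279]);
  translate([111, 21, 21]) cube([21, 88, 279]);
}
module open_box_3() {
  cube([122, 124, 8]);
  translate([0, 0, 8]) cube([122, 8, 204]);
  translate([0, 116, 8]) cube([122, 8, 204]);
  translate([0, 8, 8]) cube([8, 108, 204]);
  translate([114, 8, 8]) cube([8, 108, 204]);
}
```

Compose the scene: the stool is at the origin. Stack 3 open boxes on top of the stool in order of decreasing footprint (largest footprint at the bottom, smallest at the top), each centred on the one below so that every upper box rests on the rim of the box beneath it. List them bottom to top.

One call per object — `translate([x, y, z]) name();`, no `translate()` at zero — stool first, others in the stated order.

stool();
translate([83, 106, 391]) open_box();
translate([85, 107, 710]) open_box_2();
translate([90, 110, 1010]) open_box_3();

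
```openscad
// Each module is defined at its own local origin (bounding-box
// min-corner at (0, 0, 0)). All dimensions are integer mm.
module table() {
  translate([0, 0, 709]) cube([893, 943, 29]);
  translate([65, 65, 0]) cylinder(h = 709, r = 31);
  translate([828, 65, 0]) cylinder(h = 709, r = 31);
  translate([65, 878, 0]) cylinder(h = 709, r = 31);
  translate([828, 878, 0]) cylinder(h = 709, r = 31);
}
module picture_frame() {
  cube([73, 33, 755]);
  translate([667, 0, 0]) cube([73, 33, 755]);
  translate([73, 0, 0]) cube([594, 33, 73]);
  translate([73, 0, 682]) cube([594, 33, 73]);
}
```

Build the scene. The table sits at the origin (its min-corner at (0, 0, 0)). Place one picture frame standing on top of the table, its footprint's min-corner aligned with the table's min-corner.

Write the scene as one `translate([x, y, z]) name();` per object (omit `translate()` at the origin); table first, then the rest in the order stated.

table();
translate([0, 0, 738]) picture_frame();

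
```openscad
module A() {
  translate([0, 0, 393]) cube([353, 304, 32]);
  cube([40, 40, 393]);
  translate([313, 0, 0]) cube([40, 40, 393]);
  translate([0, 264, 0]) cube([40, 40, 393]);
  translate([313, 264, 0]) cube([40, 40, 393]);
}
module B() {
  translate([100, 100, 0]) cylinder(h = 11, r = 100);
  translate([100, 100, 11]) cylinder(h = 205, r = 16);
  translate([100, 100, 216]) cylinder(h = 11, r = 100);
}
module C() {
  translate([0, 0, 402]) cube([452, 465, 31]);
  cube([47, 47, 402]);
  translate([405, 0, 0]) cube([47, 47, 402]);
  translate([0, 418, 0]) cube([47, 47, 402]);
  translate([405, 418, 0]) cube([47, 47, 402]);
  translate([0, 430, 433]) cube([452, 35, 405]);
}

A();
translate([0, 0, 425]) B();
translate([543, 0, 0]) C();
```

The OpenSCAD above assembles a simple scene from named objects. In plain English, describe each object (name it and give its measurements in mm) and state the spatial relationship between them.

A is a simple wooden stool: a rectangular seat 353 mm (x) by 304 mm (y), 32 mm thick, top face at z = 425 mm, on four square legs, each 40×40 mm in cross-section. The legs rest on z = 0, each flush with a corner of the seat.

B is a spool: two coaxial disc flanges of radius 100 mm and thickness 11 mm, joined by a core cylinder of radius 16 mm and height 205 mm. The lower flange rests on z = 0 and the three cylinders share a vertical axis.

C is a chair: 452×465 mm seat, 31 mm thick, top at z = 433 mm, on four 47 mm square corner legs flush with the seat edges. A 35 mm thick backrest slab spans the full seat width, extending 405 mm above the seat top, its back face flush with the seat's +y edge.

The spool is on top of the stool. The chair is on the floor beside the stool on its +x side.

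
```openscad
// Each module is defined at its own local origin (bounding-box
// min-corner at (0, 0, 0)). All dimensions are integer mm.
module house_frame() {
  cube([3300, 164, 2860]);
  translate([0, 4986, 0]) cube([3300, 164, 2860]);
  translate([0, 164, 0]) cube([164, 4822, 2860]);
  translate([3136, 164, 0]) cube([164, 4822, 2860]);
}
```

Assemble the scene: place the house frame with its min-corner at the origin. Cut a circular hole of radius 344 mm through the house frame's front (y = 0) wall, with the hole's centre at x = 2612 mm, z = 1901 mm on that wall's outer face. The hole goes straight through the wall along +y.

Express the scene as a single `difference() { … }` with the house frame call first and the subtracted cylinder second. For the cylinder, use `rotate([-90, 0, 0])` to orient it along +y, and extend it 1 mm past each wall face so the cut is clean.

difference() {
  house_frame();
  translate([2612, -1, 1901]) rotate([-90, 0, 0]) cylinder(h = 166, r = 344);
}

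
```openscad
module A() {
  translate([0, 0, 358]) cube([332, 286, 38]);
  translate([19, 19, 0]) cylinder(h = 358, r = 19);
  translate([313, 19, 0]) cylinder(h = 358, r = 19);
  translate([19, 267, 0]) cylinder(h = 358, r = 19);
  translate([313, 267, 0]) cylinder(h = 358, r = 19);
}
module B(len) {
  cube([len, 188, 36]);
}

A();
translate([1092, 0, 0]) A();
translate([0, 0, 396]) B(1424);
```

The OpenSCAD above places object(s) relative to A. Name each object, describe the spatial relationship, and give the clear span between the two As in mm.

Second stool starts at x = 1092; first ends at x = 332; clear span = 1092 − 332 = 760 mm.

A is a stool. B is a beam. A beam spans the tops of two stools. The clear span between the two stools is 760 mm.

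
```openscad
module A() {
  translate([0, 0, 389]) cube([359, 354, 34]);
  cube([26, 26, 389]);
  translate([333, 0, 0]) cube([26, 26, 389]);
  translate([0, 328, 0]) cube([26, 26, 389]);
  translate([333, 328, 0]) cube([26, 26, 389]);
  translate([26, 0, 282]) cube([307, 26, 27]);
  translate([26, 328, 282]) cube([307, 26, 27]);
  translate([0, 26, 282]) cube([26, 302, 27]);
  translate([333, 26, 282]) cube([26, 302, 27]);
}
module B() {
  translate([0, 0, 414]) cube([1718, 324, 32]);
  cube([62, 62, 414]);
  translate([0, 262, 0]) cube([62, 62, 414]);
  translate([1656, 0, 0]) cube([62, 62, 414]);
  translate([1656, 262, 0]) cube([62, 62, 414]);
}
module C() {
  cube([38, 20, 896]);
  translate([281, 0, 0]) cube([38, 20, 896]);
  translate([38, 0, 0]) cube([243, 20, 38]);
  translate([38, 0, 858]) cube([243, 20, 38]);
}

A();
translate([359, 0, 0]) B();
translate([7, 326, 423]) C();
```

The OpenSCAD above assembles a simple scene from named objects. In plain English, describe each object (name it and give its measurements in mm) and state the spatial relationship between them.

A is a four-legged stool. The seat is a 359×354×34 mm slab whose top surface is at z = 423 mm; four square legs, each 26×26 mm in cross-section, run from the floor (z = 0) to the underside of the seat, each flush with a corner of the seat. Four stretchers, 26 mm wide and 27 mm tall, connect adjacent legs with their undersides at z = 282 mm, each running between the inner faces of the legs it joins and aligned with the legs' outer faces on the other axis.

B is a long wooden bench with a 1718 mm (x) × 324 mm (y) seat, 32 mm thick, its top surface 446 mm above the floor. Four 62 mm square legs at the seat corners, flush with the edges, run from z = 0 to the seat underside.

C is a picture frame with a 243×820 mm rectangular opening (x by z) and a uniform 38 mm border on every side. Frame depth is 20 mm along y. It is built from two vertical stiles running the full outside height and two horizontal rails spanning the gap between the stiles.

The bench is against the stool's +x side, with their −y faces flush. The picture frame is on top of the stool.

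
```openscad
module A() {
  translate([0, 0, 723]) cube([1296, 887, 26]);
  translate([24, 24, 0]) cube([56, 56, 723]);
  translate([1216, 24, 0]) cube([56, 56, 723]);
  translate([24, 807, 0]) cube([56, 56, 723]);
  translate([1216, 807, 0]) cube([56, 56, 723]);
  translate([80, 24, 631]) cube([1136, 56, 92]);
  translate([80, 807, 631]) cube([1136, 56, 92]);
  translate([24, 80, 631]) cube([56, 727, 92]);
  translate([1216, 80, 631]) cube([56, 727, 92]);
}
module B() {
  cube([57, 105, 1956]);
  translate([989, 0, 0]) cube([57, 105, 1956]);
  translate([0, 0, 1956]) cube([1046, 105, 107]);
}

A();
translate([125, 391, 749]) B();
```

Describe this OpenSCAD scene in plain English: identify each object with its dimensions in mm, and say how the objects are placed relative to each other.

A is a table with a 1296×887 mm rectangular top, 26 mm thick, top surface at z = 749 mm, supported by four 56×56 mm square legs, each inset 24 mm from the nearest pair of top edges, running from the floor. Four apron rails, 56 mm thick and 92 mm tall, run between adjacent legs with their top edges flush with the underside of the top and their outer faces flush with the legs' outer faces.

B is a rectangular door frame: two vertical jambs of 57×105 mm section, 1956 mm tall, with a clear opening 932 mm wide between their inner faces. A header 107 mm tall and 105 mm deep lies on top of the jambs and spans the full outside width.

The door frame is on top of the table, centred.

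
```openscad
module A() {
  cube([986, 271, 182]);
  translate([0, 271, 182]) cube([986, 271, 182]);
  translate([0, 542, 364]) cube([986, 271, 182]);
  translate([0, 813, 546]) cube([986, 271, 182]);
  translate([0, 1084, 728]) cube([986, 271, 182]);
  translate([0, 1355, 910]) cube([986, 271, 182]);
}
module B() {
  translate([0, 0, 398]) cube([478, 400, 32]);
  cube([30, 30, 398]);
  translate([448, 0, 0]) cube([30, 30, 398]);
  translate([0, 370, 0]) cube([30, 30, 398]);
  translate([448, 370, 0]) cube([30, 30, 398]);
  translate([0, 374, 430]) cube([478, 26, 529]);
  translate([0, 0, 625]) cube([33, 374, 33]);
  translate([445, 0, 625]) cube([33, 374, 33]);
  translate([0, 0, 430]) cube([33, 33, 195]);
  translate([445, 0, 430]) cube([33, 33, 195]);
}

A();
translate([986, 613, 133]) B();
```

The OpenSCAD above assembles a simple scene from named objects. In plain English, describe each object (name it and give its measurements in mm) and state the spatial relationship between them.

A is a run of 6 identical solid stair steps. Each tread is 986×271 mm and each step block is 182 mm high. Step 1 rests on the floor; step k is offset from step 1 by (k−1)×271 mm in y and (k−1)×182 mm in z.

B is a chair: 478×400 mm seat, 32 mm thick, top at z = 430 mm, on four 30 mm square corner legs flush with the seat edges. A 26 mm thick backrest slab spans the full seat width, extending 529 mm above the seat top, its back face flush with the seat's +y edge. Two armrests of 33×33 mm section run along each side from the seat's front edge to the front of the backrest, top faces 228 mm above the seat top and outer faces flush with the seat's x-edges; a 33×33 mm post under the front of each armrest stands on the seat at the front corner.

The chair is beside the staircase with their tops flush at z = 1092.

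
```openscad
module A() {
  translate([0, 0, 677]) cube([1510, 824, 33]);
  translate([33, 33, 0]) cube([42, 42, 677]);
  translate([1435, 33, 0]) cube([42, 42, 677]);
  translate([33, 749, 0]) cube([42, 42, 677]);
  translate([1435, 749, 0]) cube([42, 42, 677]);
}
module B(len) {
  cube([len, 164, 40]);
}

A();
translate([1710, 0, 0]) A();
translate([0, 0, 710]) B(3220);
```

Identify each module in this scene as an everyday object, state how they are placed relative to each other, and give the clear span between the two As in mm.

A is a table. B is a beam. A beam spans the tops of two tables. The clear span between the two tables is 200 mm.

Second table starts at x = 1710; first ends at x = 1510; clear span = 1710 − 1510 = 200 mm.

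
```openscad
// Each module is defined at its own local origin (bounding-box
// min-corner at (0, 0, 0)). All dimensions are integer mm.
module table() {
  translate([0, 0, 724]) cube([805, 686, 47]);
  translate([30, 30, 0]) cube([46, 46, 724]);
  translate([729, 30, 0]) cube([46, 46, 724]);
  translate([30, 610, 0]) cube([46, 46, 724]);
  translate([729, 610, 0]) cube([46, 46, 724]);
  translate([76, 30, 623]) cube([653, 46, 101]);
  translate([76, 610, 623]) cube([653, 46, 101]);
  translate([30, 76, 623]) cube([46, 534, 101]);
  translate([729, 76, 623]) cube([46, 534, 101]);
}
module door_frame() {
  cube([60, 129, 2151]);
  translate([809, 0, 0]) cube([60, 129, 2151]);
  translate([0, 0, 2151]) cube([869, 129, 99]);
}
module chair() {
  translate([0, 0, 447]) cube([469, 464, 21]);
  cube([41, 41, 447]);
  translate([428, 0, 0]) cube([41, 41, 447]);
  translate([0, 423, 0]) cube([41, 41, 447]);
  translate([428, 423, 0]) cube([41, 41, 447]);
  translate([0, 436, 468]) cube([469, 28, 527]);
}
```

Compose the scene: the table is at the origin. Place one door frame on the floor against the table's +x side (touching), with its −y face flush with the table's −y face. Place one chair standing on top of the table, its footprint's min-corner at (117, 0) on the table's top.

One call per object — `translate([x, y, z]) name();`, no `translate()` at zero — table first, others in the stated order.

table();
translate([805, 0, 0]) door_frame();
translate([117, 0, 771]) chair();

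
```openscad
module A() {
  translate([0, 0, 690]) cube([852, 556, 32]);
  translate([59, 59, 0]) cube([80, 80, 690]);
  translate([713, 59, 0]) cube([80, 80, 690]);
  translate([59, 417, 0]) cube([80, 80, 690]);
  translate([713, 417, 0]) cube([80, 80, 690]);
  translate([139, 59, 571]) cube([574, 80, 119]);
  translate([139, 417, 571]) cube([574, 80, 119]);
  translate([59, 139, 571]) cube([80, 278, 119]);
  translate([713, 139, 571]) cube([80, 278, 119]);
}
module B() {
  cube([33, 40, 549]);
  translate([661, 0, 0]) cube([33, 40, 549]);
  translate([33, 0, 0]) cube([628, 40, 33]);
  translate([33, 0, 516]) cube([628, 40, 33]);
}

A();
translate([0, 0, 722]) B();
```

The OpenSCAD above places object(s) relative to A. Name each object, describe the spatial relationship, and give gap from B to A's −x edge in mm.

The picture frame's min-x is at 0; the table's min-x is 0; gap = 0 mm.

A is a table. B is a picture frame. The picture frame is on top of the table. The gap from the picture frame to the table's −x edge is 0 mm.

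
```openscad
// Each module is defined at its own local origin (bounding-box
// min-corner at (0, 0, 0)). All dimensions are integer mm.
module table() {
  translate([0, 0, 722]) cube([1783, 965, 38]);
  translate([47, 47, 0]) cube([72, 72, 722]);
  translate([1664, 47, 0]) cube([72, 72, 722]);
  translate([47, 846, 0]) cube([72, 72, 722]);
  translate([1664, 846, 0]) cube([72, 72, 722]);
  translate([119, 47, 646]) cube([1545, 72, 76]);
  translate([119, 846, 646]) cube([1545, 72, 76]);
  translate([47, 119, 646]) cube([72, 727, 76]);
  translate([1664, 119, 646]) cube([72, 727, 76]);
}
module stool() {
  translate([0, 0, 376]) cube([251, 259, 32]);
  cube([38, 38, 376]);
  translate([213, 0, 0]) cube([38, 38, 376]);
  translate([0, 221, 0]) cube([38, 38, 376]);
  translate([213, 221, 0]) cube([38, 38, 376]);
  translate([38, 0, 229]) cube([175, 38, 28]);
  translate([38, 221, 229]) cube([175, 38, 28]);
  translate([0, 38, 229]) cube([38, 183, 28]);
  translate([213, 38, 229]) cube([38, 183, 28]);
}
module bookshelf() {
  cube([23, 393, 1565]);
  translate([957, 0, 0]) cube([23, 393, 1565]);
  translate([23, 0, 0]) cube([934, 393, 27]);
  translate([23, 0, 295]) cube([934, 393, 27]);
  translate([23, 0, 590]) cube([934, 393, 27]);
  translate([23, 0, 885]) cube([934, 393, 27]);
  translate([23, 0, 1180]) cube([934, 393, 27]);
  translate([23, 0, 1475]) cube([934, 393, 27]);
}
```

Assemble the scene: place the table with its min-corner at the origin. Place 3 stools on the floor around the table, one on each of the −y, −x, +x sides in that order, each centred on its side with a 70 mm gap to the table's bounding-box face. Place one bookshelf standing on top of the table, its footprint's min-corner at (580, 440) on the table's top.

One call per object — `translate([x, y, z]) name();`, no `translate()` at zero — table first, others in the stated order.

table();
translate([766, -329, 0]) stool();
translate([-321, 353, 0]) stool();
translate([1853, 353, 0]) stool();
translate([580, 440, 760]) bookshelf();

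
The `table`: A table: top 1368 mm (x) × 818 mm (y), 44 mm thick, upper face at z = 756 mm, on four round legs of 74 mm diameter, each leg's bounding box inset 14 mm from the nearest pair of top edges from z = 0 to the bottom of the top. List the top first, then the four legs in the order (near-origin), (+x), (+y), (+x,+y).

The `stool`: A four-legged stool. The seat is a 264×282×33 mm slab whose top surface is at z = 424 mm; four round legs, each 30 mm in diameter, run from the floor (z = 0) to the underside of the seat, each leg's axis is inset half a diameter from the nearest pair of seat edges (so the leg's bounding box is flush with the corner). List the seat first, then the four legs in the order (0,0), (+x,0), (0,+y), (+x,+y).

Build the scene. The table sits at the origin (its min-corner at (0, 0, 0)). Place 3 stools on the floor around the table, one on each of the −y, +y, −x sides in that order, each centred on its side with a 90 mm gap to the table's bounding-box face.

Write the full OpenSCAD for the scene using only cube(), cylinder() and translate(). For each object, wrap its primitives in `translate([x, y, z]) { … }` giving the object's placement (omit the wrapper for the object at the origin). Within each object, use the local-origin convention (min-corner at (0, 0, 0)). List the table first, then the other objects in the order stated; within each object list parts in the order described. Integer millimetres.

translate([0, 0, 712]) cube([1368, 818, 44]);
translate([51, 51, 0]) cylinder(h = 712, r = 37);
translate([1317, 51, 0]) cylinder(h = 712, r = 37);
translate([51, 767, 0]) cylinder(h = 712, r = 37);
translate([1317, 767, 0]) cylinder(h = 712, r = 37);
translate([552, -372, 0]) {
  translate([0, 0, 391]) cube([264, 282, 33]);
  translate([15, 15, 0]) cylinder(h = 391, r = 15);
  translate([249, 15, 0]) cylinder(h = 391, r = 15);
  translate([15, 267, 0]) cylinder(h = 391, r = 15);
  translate([249, 267, 0]) cylinder(h = 391, r = 15);
}
translate([552, 908, 0]) {
  translate([0, 0, 391]) cube([264, 282, 33]);
  translate([15, 15, 0]) cylinder(h = 391, r = 15);
  translate([249, 15, 0]) cylinder(h = 391, r = 15);
  translate([15, 267, 0]) cylinder(h = 391, r = 15);
  translate([249, 267, 0]) cylinder(h = 391, r = 15);
}
translate([-354, 268, 0]) {
  translate([0, 0, 391]) cube([264, 282, 33]);
  translate([15, 15, 0]) cylinder(h = 391, r = 15);
  translate([249, 15, 0]) cylinder(h = 391, r = 15);
  translate([15, 267, 0]) cylinder(h = 391, r = 15);
  translate([249, 267, 0]) cylinder(h = 391, r = 15);
}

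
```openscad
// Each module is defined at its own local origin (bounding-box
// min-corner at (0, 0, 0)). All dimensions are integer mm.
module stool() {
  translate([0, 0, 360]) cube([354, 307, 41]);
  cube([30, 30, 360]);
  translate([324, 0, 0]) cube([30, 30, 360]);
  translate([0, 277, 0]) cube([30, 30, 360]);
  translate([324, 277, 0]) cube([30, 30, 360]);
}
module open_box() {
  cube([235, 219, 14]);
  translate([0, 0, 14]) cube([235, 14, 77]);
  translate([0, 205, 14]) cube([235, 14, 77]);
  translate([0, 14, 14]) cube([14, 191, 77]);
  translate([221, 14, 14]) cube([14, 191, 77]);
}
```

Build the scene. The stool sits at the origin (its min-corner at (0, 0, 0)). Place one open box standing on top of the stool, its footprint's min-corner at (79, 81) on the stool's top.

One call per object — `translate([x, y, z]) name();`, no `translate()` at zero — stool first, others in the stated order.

stool();
translate([79, 81, 401]) open_box();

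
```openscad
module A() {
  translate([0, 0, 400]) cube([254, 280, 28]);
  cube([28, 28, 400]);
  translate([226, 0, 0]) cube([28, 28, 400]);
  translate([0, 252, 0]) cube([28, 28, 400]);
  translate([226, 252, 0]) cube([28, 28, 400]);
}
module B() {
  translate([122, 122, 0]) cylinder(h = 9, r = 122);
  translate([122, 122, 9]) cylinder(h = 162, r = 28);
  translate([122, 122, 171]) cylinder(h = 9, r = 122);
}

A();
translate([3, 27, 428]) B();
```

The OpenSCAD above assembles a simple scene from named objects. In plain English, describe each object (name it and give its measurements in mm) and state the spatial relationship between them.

A is a simple wooden stool: a rectangular seat 254 mm (x) by 280 mm (y), 28 mm thick, top face at z = 428 mm, on four square legs, each 28×28 mm in cross-section. The legs rest on z = 0, each flush with a corner of the seat.

B is a spool: two coaxial disc flanges of radius 122 mm and thickness 9 mm, joined by a core cylinder of radius 28 mm and height 162 mm. The lower flange rests on z = 0 and the three cylinders share a vertical axis.

The spool is on top of the stool.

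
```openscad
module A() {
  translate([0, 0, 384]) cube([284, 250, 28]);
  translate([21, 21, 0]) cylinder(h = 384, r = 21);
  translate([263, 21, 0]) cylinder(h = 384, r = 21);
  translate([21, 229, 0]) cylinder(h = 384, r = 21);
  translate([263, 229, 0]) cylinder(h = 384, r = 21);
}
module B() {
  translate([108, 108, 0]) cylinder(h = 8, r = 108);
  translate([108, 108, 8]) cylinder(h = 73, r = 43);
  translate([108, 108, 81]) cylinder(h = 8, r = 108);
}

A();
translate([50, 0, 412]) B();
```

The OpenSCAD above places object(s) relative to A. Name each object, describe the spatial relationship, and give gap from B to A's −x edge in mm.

The spool's min-x is at 50; the stool's min-x is 0; gap = 50 mm.

A is a stool. B is a spool. The spool is on top of the stool. The gap from the spool to the stool's −x edge is 50 mm.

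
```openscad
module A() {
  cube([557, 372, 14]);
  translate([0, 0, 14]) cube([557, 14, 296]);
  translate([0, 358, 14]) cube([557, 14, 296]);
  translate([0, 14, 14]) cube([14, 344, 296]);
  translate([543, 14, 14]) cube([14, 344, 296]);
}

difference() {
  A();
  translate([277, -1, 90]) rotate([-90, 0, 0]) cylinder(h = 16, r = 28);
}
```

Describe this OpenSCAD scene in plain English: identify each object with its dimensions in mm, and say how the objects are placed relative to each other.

A is an open storage box with external size 557×372×310 mm and wall thickness 14 mm (the base is also 14 mm thick). The base covers the whole footprint; the four walls stand on the base, with the y-facing walls full-width and the x-facing walls fitting between their inner faces.

The open box has a circular hole of radius 28 mm through its front wall, centred at (x = 277, z = 90).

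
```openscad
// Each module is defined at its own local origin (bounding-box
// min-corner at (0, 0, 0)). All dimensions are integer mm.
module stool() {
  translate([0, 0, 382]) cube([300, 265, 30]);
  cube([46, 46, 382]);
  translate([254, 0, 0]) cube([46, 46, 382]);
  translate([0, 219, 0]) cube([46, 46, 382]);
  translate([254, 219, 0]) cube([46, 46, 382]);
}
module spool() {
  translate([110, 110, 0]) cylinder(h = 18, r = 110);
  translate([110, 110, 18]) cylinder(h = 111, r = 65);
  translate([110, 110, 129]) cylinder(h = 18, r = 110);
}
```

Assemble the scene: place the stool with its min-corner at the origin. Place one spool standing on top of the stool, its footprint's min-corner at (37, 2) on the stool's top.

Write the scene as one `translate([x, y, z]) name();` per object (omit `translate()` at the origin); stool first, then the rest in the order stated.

stool();
translate([37, 2, 412]) spool();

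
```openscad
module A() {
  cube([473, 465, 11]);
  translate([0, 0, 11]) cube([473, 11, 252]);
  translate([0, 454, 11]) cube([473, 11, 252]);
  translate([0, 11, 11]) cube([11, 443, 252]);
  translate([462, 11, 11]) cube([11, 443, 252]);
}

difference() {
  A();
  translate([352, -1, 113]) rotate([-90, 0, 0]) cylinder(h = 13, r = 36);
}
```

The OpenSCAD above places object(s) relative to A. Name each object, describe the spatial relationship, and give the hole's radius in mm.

A is an open box. The open box has a circular hole through its front wall. The hole's radius is 36 mm.

The subtracted cylinder has r = 36 mm.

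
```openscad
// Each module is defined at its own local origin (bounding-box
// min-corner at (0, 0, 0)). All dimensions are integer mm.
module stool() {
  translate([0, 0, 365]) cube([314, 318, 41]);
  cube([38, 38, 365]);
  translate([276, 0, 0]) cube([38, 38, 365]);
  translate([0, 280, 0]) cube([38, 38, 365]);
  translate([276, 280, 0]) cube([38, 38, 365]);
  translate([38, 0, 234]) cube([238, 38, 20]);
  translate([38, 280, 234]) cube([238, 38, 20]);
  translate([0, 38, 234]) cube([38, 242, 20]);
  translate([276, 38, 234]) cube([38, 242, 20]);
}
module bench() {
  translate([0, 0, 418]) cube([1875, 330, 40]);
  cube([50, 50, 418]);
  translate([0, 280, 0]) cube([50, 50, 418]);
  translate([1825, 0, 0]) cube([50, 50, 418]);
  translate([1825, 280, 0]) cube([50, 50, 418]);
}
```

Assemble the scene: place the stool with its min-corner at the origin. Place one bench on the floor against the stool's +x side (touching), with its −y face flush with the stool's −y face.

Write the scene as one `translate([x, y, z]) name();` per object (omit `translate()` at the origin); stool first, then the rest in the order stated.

stool();
translate([314, 0, 0]) bench();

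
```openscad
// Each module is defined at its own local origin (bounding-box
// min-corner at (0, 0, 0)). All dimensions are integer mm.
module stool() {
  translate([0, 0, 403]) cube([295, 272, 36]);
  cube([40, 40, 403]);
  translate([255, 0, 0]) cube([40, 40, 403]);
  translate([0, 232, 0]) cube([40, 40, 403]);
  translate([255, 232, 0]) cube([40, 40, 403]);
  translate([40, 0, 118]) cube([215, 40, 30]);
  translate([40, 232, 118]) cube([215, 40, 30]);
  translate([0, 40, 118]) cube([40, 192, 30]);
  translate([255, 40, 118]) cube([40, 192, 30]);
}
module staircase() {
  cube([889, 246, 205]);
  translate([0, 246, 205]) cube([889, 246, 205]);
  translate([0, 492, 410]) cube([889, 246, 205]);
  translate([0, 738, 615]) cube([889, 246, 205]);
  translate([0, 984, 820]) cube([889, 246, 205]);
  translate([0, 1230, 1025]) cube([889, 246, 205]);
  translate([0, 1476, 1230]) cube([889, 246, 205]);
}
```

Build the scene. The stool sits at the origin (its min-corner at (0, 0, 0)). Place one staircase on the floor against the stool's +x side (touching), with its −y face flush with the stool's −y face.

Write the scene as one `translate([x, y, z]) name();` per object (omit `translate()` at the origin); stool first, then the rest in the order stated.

stool();
translate([295, 0, 0]) staircase();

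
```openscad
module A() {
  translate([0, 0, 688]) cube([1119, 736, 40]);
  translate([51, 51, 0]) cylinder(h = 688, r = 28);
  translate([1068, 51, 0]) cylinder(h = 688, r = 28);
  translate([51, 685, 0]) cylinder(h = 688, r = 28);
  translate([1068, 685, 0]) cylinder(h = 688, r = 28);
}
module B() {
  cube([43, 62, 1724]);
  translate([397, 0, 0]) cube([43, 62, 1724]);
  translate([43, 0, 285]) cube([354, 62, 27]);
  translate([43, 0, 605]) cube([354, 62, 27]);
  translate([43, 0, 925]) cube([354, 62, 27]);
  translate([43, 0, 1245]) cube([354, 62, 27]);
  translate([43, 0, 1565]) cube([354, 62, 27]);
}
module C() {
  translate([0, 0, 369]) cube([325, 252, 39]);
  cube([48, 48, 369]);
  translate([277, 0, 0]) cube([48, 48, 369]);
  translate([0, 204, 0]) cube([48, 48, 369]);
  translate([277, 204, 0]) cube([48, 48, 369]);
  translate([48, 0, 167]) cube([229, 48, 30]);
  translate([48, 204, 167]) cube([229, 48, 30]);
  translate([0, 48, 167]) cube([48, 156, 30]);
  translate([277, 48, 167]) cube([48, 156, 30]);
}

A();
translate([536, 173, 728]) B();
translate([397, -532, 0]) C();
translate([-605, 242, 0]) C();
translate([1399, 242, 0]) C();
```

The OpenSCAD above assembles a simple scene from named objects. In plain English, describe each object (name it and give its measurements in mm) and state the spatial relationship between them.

A is a rectangular dining table. The top is 1119×736×40 mm with its upper surface at z = 728 mm. It stands on four round legs of 56 mm diameter, each leg's bounding box inset 23 mm from the nearest pair of top edges, running from the floor to the underside of the top.

B is a straight ladder. Two 43×62 mm vertical rails, 1724 mm tall, stand 440 mm apart (outside-to-outside) with their front faces coplanar on the −y side. 5 rungs, each 62 mm deep and 27 mm tall, span between the inner faces of the rails, front faces flush with the rails. The lowest rung's underside is at z = 285 mm and rungs are spaced 320 mm apart (underside to underside).

C is a simple wooden stool: a rectangular seat 325 mm (x) by 252 mm (y), 39 mm thick, top face at z = 408 mm, on four square legs, each 48×48 mm in cross-section. The legs rest on z = 0, each flush with a corner of the seat. Four stretchers, 48 mm wide and 30 mm tall, connect adjacent legs with their undersides at z = 167 mm, each running between the inner faces of the legs it joins and aligned with the legs' outer faces on the other axis.

The ladder is on top of the table. Three stools sit around the table at the −y, −x, +x sides.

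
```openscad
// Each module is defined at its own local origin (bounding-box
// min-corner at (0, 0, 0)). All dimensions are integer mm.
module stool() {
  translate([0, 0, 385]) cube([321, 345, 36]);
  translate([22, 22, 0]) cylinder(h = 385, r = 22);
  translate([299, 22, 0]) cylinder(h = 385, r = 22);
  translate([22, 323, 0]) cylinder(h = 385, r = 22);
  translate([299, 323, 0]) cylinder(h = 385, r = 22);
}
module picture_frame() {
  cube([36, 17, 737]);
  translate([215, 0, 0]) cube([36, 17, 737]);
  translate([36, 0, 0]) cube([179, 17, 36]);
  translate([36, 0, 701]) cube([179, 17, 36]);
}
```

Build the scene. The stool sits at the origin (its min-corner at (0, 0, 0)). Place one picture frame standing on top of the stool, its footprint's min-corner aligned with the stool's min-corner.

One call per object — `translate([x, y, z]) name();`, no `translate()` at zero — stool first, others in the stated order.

stool();
translate([0, 0, 421]) picture_frame();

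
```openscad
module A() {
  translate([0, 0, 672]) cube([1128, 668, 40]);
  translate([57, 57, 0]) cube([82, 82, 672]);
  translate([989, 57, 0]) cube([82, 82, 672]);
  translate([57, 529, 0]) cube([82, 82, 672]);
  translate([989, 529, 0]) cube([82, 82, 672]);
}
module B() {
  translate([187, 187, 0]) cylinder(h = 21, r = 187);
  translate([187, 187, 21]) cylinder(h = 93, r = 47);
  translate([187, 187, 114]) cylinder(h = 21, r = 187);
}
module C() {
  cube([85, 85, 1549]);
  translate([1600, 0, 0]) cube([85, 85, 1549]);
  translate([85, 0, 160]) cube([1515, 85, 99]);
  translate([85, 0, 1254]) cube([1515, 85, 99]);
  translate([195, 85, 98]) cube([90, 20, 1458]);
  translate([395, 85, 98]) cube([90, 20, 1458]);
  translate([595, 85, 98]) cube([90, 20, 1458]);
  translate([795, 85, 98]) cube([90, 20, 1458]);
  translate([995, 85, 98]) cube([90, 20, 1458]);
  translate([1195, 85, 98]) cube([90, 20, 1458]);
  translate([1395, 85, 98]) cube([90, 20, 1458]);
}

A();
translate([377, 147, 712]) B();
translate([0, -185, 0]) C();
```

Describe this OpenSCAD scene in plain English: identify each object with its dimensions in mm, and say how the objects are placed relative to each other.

A is a table: top 1128 mm (x) × 668 mm (y), 40 mm thick, upper face at z = 712 mm, on four 82×82 mm square legs, each inset 57 mm from the nearest pair of top edges, running from z = 0 to the bottom of the top.

B is a spool: two coaxial disc flanges of radius 187 mm and thickness 21 mm, joined by a core cylinder of radius 47 mm and height 93 mm. The lower flange rests on z = 0 and the three cylinders share a vertical axis.

C is a fence section. Two 85×85 mm posts, 1549 mm tall, stand on the floor with a clear span of 1515 mm between their inner faces. Two horizontal rails of 85×99 mm section span the gap between the posts with their undersides at z = 160 mm and z = 1254 mm, flush with the posts' −y face. 7 pickets, each 90 mm wide, 20 mm thick and 1458 mm tall, are fixed to the +y face of the rails with their bottoms at z = 98 mm, evenly spaced across the span with equal gaps (rounded down to the nearest mm) at the −x end and between each pair — any rounding remainder accumulates at the +x end.

The spool is on top of the table, centred. The fence section is on the floor beside the table on its −y side.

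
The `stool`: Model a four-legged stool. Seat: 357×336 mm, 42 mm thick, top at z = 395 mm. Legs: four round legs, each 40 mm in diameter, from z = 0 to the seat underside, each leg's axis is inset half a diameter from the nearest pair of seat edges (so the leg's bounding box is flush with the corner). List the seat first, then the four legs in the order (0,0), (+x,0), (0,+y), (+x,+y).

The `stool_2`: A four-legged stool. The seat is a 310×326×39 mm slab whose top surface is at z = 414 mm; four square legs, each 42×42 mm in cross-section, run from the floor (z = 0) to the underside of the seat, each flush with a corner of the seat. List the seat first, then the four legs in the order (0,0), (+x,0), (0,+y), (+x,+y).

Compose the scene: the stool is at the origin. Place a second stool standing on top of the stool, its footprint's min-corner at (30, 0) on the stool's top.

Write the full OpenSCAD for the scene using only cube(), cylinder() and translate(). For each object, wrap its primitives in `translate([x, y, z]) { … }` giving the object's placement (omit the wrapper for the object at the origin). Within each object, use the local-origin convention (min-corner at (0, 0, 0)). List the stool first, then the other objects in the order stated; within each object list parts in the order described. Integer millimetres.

translate([0, 0, 353]) cube([357, 336, 42]);
translate([20, 20, 0]) cylinder(h = 353, r = 20);
translate([337, 20, 0]) cylinder(h = 353, r = 20);
translate([20, 316, 0]) cylinder(h = 353, r = 20);
translate([337, 316, 0]) cylinder(h = 353, r = 20);
translate([30, 0, 395]) {
  translate([0, 0, 375]) cube([310, 326, 39]);
  cube([42, 42, 375]);
  translate([268, 0, 0]) cube([42, 42, 375]);
  translate([0, 284, 0]) cube([42, 42, 375]);
  translate([268, 284, 0]) cube([42, 42, 375]);
}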